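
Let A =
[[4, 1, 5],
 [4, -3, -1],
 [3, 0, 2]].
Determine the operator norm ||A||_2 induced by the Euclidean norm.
||A||_2 ≈ 7.6301 (= sqrt(largest eigenvalue of A^T A))

||A||_2 = sigma_max(A) = sqrt(lambda_max(A^T A)). Form the symmetric matrix M = A^T A =
[[41, -8, 22],
 [-8, 10, 8],
 [22, 8, 30]].
Its characteristic polynomial (trace, sum of principal 2x2 minors, determinant of M give the coefficients) is
  p(λ) = det(λ I - M) = λ^3 - 81λ^2 + 1328λ - 100.
No integer candidate from the rational root theorem (±divisors of 100) is a root, so the roots are irrational. The cubic discriminant is Δ = 2183492416 > 0, so there are three distinct real roots. p(0) = -100 and p(1) = 1148 have opposite signs, so a root lies in (0, 1); Newton's method refines it to λ ≈ 0.0756. p(22) = 560 and p(23) = -238 have opposite signs, so a root lies in (22, 23); Newton's method refines it to λ ≈ 22.7052. p(58) = -448 and p(59) = 1670 have opposite signs, so a root lies in (58, 59); Newton's method refines it to λ ≈ 58.2191. Check (Vieta): the three roots sum to 81, matching tr M = 81.
So the eigenvalues of A^T A are ≈ 0.0756, 22.7052, 58.2191 (all ≥ 0, as they must be for A^T A). The largest is λ_max ≈ 58.2191, hence ||A||_2 = sqrt(λ_max) ≈ 7.6301.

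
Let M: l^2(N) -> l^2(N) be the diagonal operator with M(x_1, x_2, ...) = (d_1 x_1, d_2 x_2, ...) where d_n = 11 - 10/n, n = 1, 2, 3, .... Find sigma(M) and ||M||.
sigma(M) = {11 - 10/n : n ≥ 1} ∪ {11}; ||M|| = 11

A bounded diagonal operator on l^2 with diagonal entries d_n has spectrum equal to the closure of {d_n : n ≥ 1}: every d_n is an eigenvalue (with eigenvector e_n), so {d_n} ⊂ sigma(M); the spectrum is closed, so its closure is too; and for lambda not in the closure, (M - lambda I) has bounded inverse (the diagonal entries 1/(d_n - lambda) are bounded). For our sequence d_n = 11 - 10/n, n = 1, 2, 3, ...:
  - {d_n} = {11 - 10/n : n ≥ 1}; the only limit point is 11
  - closure = {11 - 10/n : n ≥ 1} ∪ {11}
For the norm: a diagonal operator has ||M|| = sup_n |d_n|. Here d_n = 11 - 10/n increases monotonically from d_1 = 1 toward 11, with all terms in [1, 11); so sup_n |d_n| = 11 (the supremum is the limit, not attained). So ||M|| = 11.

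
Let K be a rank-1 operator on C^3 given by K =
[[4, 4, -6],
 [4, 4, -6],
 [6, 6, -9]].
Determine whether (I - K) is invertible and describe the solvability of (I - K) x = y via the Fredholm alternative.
(I - K) is invertible (det(I - K) = 2 ≠ 0), so for every y in C^3 the equation (I - K) x = y has a unique solution.

K has rank 1, so it is an outer product K = u v^T: every row of K is a multiple of one row vector. Reading off the entries, u = (-2, -2, -3) and v = (-2, -2, 3) (row i of K equals u_i·v^T). A rank-one matrix u v^T satisfies K u = u (v·u) and kills the (2)-dimensional subspace v^⊥, so its characteristic polynomial is lambda^2 (lambda - v·u) with v·u = tr K = -1. Hence the eigenvalues of I - K are 1 (multiplicity 2) and 1 - (-1) = 2, so det(I - K) = 2. (Direct check: I - K =
[[-3, -4, 6],
 [-4, -3, 6],
 [-6, -6, 10]]
has determinant 2.) The finite-dimensional Fredholm alternative says: either (I - K) is invertible, or ker(I - K) ≠ {0} and then range(I - K) = ker((I - K)^*)^⊥, with dim ker(I - K) = dim ker((I - K)^*). Since det(I - K) ≠ 0, 1 is not an eigenvalue of K and ker(I - K) = {0}, so we are in the first case: for every y there is a unique x = (I - K)^(-1) y. Explicitly, by the Sherman–Morrison formula, (I - u v^T)^(-1) = I + u v^T/(1 - v·u), i.e. (I - K)^(-1) = I + K/(2).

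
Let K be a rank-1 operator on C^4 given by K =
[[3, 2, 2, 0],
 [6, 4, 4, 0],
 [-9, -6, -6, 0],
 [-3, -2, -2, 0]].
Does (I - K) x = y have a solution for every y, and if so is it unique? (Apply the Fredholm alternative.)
(I - K) is singular (det(I - K) = 0, i.e. 1 ∈ sigma(K)). (I - K) x = y is solvable iff y ⊥ ker((I - K)^*) = span{(3, 2, 2, 0)}, i.e. iff 3y_1 + 2y_2 + 2y_3 = 0. When solvable, the solutions are x = y + c·(1, 2, -3, -1), c arbitrary (ker(I - K) = span{(1, 2, -3, -1)}, dimension 1).

K has rank 1, so it is an outer product K = u v^T: every row of K is a multiple of one row vector. Reading off the entries, u = (1, 2, -3, -1) and v = (3, 2, 2, 0) (row i of K equals u_i·v^T). A rank-one matrix u v^T satisfies K u = u (v·u) and kills the (3)-dimensional subspace v^⊥, so its characteristic polynomial is lambda^3 (lambda - v·u) with v·u = tr K = 1. Hence the eigenvalues of I - K are 1 (multiplicity 3) and 1 - (1) = 0, so det(I - K) = 0. (Direct check: I - K =
[[-2, -2, -2, 0],
 [-6, -3, -4, 0],
 [9, 6, 7, 0],
 [3, 2, 2, 1]]
has determinant 0.) So 1 is an eigenvalue of K and (I - K) is not invertible. The finite-dimensional Fredholm alternative says: either (I - K) is invertible, or ker(I - K) ≠ {0} and then range(I - K) = ker((I - K)^*)^⊥, with dim ker(I - K) = dim ker((I - K)^*). We are in the second case, so we need both kernels. Kernel of I - K: (I - K) u = u - u (v·u) = u - u = 0, so ker(I - K) = span{u} = span{(1, 2, -3, -1)} (it is exactly 1-dimensional because rank(I - K) = 3). Kernel of the adjoint: K is real, so (I - K)^* = I - K^T = I - v u^T, and (I - v u^T) v = v - v (u·v) = 0; hence ker((I - K)^*) = span{v} = span{(3, 2, 2, 0)}. Therefore (I - K) x = y is solvable iff <y, v> = 0, i.e. iff 3y_1 + 2y_2 + 2y_3 = 0. When this holds, K y = u (v·y) = 0, so (I - K) y = y and x = y is a particular solution; the full solution set is the line x = y + c·u = y + c·(1, 2, -3, -1), c ∈ C.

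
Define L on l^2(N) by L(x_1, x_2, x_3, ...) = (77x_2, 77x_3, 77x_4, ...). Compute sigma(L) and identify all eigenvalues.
sigma(L) = closed disk {z in C : |z| ≤ 77}; sigma_p(L) = open disk {z in C : |z| < 77}

Note L = 77·V where V is the unit left shift (V x)_k = x_{k+1}; so sigma(L) = 77·sigma(V) and ||L|| = 77||V||. ||L x||^2 = 5929sum_{k≥2} |x_k|^2 ≤ 5929||x||^2, with equality on {x : x_1 = 0}, so ||L|| = 77. For any lambda with |lambda| < 77, set r = lambda/77 (|r| < 1); the vector x = (1, r, r^2, ...) is in l^2 and satisfies L x = 77(r, r^2, ...) = lambda x, so lambda is an eigenvalue. On the boundary |lambda| = 77 the geometric series diverges, so no l^2 eigenvector exists, but these lambda lie in the approximate point spectrum. Hence sigma(L) is the closed disk of radius 77 and sigma_p(L) is the open disk.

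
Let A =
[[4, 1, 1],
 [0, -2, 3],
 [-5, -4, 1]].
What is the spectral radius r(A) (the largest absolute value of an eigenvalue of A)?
r(A) ≈ 2.9652

The eigenvalues of A are the roots of its characteristic polynomial. With M = A (coefficients from the trace, the sum of principal 2x2 minors, and det A):
  p(λ) = det(λ I - M) = λ^3 - 3λ^2 + 11λ - 15.
No integer candidate from the rational root theorem (±divisors of 15) is a root, so the roots are irrational. The cubic discriminant is Δ = -3020 < 0, so there is one real root and a complex-conjugate pair. p(1) = -6 and p(2) = 3 have opposite signs, so a root lies in (1, 2); Newton's method refines it to λ ≈ 1.706. Dividing out (λ - (1.706)) leaves approximately λ^2 - 1.294λ + 8.7924. For λ^2 - 1.294λ + 8.7924 the discriminant is -33.4954. It is negative, so the remaining roots are the complex-conjugate pair λ ≈ 0.647 ± 2.8938i. Their product equals the constant term, so |λ|^2 ≈ 8.7924 and |λ| ≈ 2.9652.
Thus the eigenvalues (to 4 decimals) are 1.706 (modulus 1.706); 0.647 ± 2.8938i (modulus 2.9652). The spectral radius is the largest modulus: r(A) ≈ 2.9652. (Cross-check: r(A) ≤ ||A||_2 ≈ 7.5987; equality holds whenever A is normal, though it can also hold for some non-normal A.)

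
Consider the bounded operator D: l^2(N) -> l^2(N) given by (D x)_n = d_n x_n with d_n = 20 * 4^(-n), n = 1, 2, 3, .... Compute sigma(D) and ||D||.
sigma(D) = {20 * 4^(-n) : n ≥ 1} ∪ {0}; ||D|| = 5

A bounded diagonal operator on l^2 with diagonal entries d_n has spectrum equal to the closure of {d_n : n ≥ 1}: every d_n is an eigenvalue (with eigenvector e_n), so {d_n} ⊂ sigma(D); the spectrum is closed, so its closure is too; and for lambda not in the closure, (D - lambda I) has bounded inverse (the diagonal entries 1/(d_n - lambda) are bounded). For our sequence d_n = 20 * 4^(-n), n = 1, 2, 3, ...:
  - {d_n} = {20 * 4^(-n) : n ≥ 1}; the only limit point is 0
  - closure = {20 * 4^(-n) : n ≥ 1} ∪ {0}
For the norm: a diagonal operator has ||D|| = sup_n |d_n|. Here d_n = 20 * 4^(-n) is positive and decreasing, so sup_n |d_n| = d_1 = 20/4 = 5. So ||D|| = 5.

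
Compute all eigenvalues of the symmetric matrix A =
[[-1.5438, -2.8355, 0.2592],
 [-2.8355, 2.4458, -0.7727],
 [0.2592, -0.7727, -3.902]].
sigma(A) ≈ {-4, -3, 4}

A is real symmetric, so its spectrum consists of real eigenvalues. Expanding the characteristic polynomial of the displayed matrix gives
  det(λ I - A) = p(λ) = λ^3 + (3)λ^2 + (-16)λ + (-47.9988).
Solving p(λ) = 0 yields eigenvalues ≈ -4, -3, 4. (A is shown rounded to 4 decimals, so these recover the underlying integer eigenvalues to within that precision.)
Verification: the trace of A = -3 equals the sum of eigenvalues -3, and det(A) ≈ 47.9988 matches the eigenvalue product 48.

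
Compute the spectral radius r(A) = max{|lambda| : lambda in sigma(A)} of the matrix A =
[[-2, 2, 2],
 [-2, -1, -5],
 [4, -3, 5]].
r(A) ≈ 7.2088

The eigenvalues of A are the roots of its characteristic polynomial. With M = A (coefficients from the trace, the sum of principal 2x2 minors, and det A):
  p(λ) = det(λ I - M) = λ^3 - 2λ^2 - 32λ - 40.
No integer candidate from the rational root theorem (±divisors of 40) is a root, so the roots are irrational. The cubic discriminant is Δ = 44608 > 0, so there are three distinct real roots. p(-4) = -8 and p(-3) = 11 have opposite signs, so a root lies in (-4, -3); Newton's method refines it to λ ≈ -3.7152. p(-2) = 8 and p(-1) = -11 have opposite signs, so a root lies in (-2, -1); Newton's method refines it to λ ≈ -1.4935. p(7) = -19 and p(8) = 88 have opposite signs, so a root lies in (7, 8); Newton's method refines it to λ ≈ 7.2088. Check (Vieta): the three roots sum to 2, matching tr M = 2.
Thus the eigenvalues (to 4 decimals) are -3.7152 (modulus 3.7152); -1.4935 (modulus 1.4935); 7.2088 (modulus 7.2088). The spectral radius is the largest modulus: r(A) ≈ 7.2088. (Cross-check: r(A) ≤ ||A||_2 ≈ 8.4651; equality holds whenever A is normal, though it can also hold for some non-normal A.)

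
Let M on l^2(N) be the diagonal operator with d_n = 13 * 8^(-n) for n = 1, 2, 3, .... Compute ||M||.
||M|| = 13/8 (attained at n = 1)

For M diagonal, ||M|| = sup_n |d_n|. The sequence d_n = 13 * 8^(-n) is positive and strictly decreasing (ratio 8^(-1) < 1), so the supremum is d_1 = 13/8. Hence ||M|| = 13/8.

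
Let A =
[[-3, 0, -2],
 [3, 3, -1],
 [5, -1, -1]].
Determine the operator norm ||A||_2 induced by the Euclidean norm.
||A||_2 ≈ 6.6038 (= sqrt(largest eigenvalue of A^T A))

||A||_2 = sigma_max(A) = sqrt(lambda_max(A^T A)). Form the symmetric matrix M = A^T A =
[[43, 4, -2],
 [4, 10, -2],
 [-2, -2, 6]].
Its characteristic polynomial (trace, sum of principal 2x2 minors, determinant of M give the coefficients) is
  p(λ) = det(λ I - M) = λ^3 - 59λ^2 + 724λ - 2304.
No integer candidate from the rational root theorem (±divisors of 2304) is a root, so the roots are irrational. The cubic discriminant is Δ = 42060816 > 0, so there are three distinct real roots. p(5) = -34 and p(6) = 132 have opposite signs, so a root lies in (5, 6); Newton's method refines it to λ ≈ 5.1686. p(10) = 36 and p(11) = -148 have opposite signs, so a root lies in (10, 11); Newton's method refines it to λ ≈ 10.2217. p(43) = -756 and p(44) = 512 have opposite signs, so a root lies in (43, 44); Newton's method refines it to λ ≈ 43.6097. Check (Vieta): the three roots sum to 59, matching tr M = 59.
So the eigenvalues of A^T A are ≈ 5.1686, 10.2217, 43.6097 (all ≥ 0, as they must be for A^T A). The largest is λ_max ≈ 43.6097, hence ||A||_2 = sqrt(λ_max) ≈ 6.6038.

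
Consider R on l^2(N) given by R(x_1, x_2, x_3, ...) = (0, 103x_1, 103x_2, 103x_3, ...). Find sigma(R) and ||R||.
sigma(R) = closed disk {z in C : |z| ≤ 103}; ||R|| = 103

Note R = 103·U where U is the unit right shift (U x)_k = x_{k-1} (with x_0 := 0); so ||R|| = 103||U|| and sigma(R) = 103·sigma(U). ||R x||^2 = sum_{k≥1} |103x_k|^2 = 10609||x||^2, so ||R|| = 103 and sigma(R) ⊂ {|z| ≤ 103}. For any |lambda| < 103, the equation (R - lambda I) x = 0 forces x_1 = 0, then 103x_k = lambda x_{k+1} ⇒ x = 0, so R has no eigenvalues. But (R - lambda I) is not surjective for |lambda| < 103: solving (R - lambda I) x = e_1 would require x_n proportional to (lambda/103)^(-n), which is not in l^2. So every |lambda| < 103 lies in the residual spectrum. The boundary |lambda| = 103 is in the approximate point spectrum (the spectrum is closed). Hence sigma(R) is the closed disk of radius 103.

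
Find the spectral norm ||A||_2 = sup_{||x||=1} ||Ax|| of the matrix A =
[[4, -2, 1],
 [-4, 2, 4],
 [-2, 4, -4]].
||A||_2 = sqrt((57 + sqrt(2849))/2) ≈ 7.4289 (= sqrt(largest eigenvalue of A^T A))

||A||_2 = sigma_max(A) = sqrt(lambda_max(A^T A)). Form the symmetric matrix M = A^T A =
[[36, -24, -4],
 [-24, 24, -10],
 [-4, -10, 33]].
Its characteristic polynomial (trace, sum of principal 2x2 minors, determinant of M give the coefficients) is
  p(λ) = det(λ I - M) = λ^3 - 93λ^2 + 2152λ - 3600.
By the rational root theorem any rational root is an integer divisor of 3600. Testing λ = 36: p(36) = 46656 - 120528 + 77472 - 3600 = 0, so λ = 36 is a root. Dividing out (λ - 36) leaves p(λ) = (λ - 36)(λ^2 - 57λ + 100). For λ^2 - 57λ + 100 the discriminant is 2849. It is nonnegative but not a perfect square, so the roots are real and irrational: λ = (57 ± sqrt(2849))/2 ≈ 55.188, 1.812.
So the eigenvalues of A^T A are ≈ 1.812, 36, 55.188 (all ≥ 0, as they must be for A^T A). The largest is λ_max = (57 + sqrt(2849))/2 ≈ 55.188, hence ||A||_2 = sqrt(λ_max) = sqrt((57 + sqrt(2849))/2) ≈ 7.4289.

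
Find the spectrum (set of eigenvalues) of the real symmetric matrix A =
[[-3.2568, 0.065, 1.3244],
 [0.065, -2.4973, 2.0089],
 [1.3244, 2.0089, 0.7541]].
sigma(A) ≈ {-4, -3, 2}

A is real symmetric, so its spectrum consists of real eigenvalues. Expanding the characteristic polynomial of the displayed matrix gives
  det(λ I - A) = p(λ) = λ^3 + (5)λ^2 + (-2)λ + (-24).
Solving p(λ) = 0 yields eigenvalues ≈ -4, -3, 2. (A is shown rounded to 4 decimals, so these recover the underlying integer eigenvalues to within that precision.)
Verification: the trace of A = -5 equals the sum of eigenvalues -5, and det(A) ≈ 23.9997 matches the eigenvalue product 24.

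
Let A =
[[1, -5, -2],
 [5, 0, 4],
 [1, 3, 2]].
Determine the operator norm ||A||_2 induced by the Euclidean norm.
||A||_2 ≈ 7.1992 (= sqrt(largest eigenvalue of A^T A))

||A||_2 = sigma_max(A) = sqrt(lambda_max(A^T A)). Form the symmetric matrix M = A^T A =
[[27, -2, 20],
 [-2, 34, 16],
 [20, 16, 24]].
Its characteristic polynomial (trace, sum of principal 2x2 minors, determinant of M give the coefficients) is
  p(λ) = det(λ I - M) = λ^3 - 85λ^2 + 1722λ - 144.
No integer candidate from the rational root theorem (±divisors of 144) is a root, so the roots are irrational. The cubic discriminant is Δ = 1024395876 > 0, so there are three distinct real roots. p(0) = -144 and p(1) = 1494 have opposite signs, so a root lies in (0, 1); Newton's method refines it to λ ≈ 0.084. p(33) = 54 and p(34) = -552 have opposite signs, so a root lies in (33, 34); Newton's method refines it to λ ≈ 33.0871. p(51) = -756 and p(52) = 168 have opposite signs, so a root lies in (51, 52); Newton's method refines it to λ ≈ 51.8289. Check (Vieta): the three roots sum to 85, matching tr M = 85.
So the eigenvalues of A^T A are ≈ 0.084, 33.0871, 51.8289 (all ≥ 0, as they must be for A^T A). The largest is λ_max ≈ 51.8289, hence ||A||_2 = sqrt(λ_max) ≈ 7.1992.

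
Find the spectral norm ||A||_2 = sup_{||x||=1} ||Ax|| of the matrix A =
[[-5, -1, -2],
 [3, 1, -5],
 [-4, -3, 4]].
||A||_2 ≈ 8.828 (= sqrt(largest eigenvalue of A^T A))

||A||_2 = sigma_max(A) = sqrt(lambda_max(A^T A)). Form the symmetric matrix M = A^T A =
[[50, 20, -21],
 [20, 11, -15],
 [-21, -15, 45]].
Its characteristic polynomial (trace, sum of principal 2x2 minors, determinant of M give the coefficients) is
  p(λ) = det(λ I - M) = λ^3 - 106λ^2 + 2229λ - 3249.
No integer candidate from the rational root theorem (±divisors of 3249) is a root, so the roots are irrational. The cubic discriminant is Δ = 9581103225 > 0, so there are three distinct real roots. p(1) = -1125 and p(2) = 793 have opposite signs, so a root lies in (1, 2); Newton's method refines it to λ ≈ 1.5736. p(26) = 625 and p(27) = -657 have opposite signs, so a root lies in (26, 27); Newton's method refines it to λ ≈ 26.4927. p(77) = -3557 and p(78) = 261 have opposite signs, so a root lies in (77, 78); Newton's method refines it to λ ≈ 77.9337. Check (Vieta): the three roots sum to 106, matching tr M = 106.
So the eigenvalues of A^T A are ≈ 1.5736, 26.4927, 77.9337 (all ≥ 0, as they must be for A^T A). The largest is λ_max ≈ 77.9337, hence ||A||_2 = sqrt(λ_max) ≈ 8.828.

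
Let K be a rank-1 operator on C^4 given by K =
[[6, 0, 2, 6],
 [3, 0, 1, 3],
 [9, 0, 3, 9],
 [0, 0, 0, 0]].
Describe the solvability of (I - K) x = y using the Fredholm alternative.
(I - K) is invertible (det(I - K) = -8 ≠ 0), so for every y in C^4 the equation (I - K) x = y has a unique solution.

K has rank 1, so it is an outer product K = u v^T: every row of K is a multiple of one row vector. Reading off the entries, u = (2, 1, 3, 0) and v = (3, 0, 1, 3) (row i of K equals u_i·v^T). A rank-one matrix u v^T satisfies K u = u (v·u) and kills the (3)-dimensional subspace v^⊥, so its characteristic polynomial is lambda^3 (lambda - v·u) with v·u = tr K = 9. Hence the eigenvalues of I - K are 1 (multiplicity 3) and 1 - (9) = -8, so det(I - K) = -8. (Direct check: I - K =
[[-5, 0, -2, -6],
 [-3, 1, -1, -3],
 [-9, 0, -2, -9],
 [0, 0, 0, 1]]
has determinant -8.) The finite-dimensional Fredholm alternative says: either (I - K) is invertible, or ker(I - K) ≠ {0} and then range(I - K) = ker((I - K)^*)^⊥, with dim ker(I - K) = dim ker((I - K)^*). Since det(I - K) ≠ 0, 1 is not an eigenvalue of K and ker(I - K) = {0}, so we are in the first case: for every y there is a unique x = (I - K)^(-1) y. Explicitly, by the Sherman–Morrison formula, (I - u v^T)^(-1) = I + u v^T/(1 - v·u), i.e. (I - K)^(-1) = I + K/(-8).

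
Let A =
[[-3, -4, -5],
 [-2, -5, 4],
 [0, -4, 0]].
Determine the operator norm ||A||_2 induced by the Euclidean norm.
||A||_2 ≈ 8.1488 (= sqrt(largest eigenvalue of A^T A))

||A||_2 = sigma_max(A) = sqrt(lambda_max(A^T A)). Form the symmetric matrix M = A^T A =
[[13, 22, 7],
 [22, 57, 0],
 [7, 0, 41]].
Its characteristic polynomial (trace, sum of principal 2x2 minors, determinant of M give the coefficients) is
  p(λ) = det(λ I - M) = λ^3 - 111λ^2 + 3078λ - 7744.
No integer candidate from the rational root theorem (±divisors of 7744) is a root, so the roots are irrational. The cubic discriminant is Δ = 3726743364 > 0, so there are three distinct real roots. p(2) = -2024 and p(3) = 518 have opposite signs, so a root lies in (2, 3); Newton's method refines it to λ ≈ 2.7895. p(41) = 784 and p(42) = -184 have opposite signs, so a root lies in (41, 42); Newton's method refines it to λ ≈ 41.8077. p(66) = -616 and p(67) = 966 have opposite signs, so a root lies in (66, 67); Newton's method refines it to λ ≈ 66.4028. Check (Vieta): the three roots sum to 111, matching tr M = 111.
So the eigenvalues of A^T A are ≈ 2.7895, 41.8077, 66.4028 (all ≥ 0, as they must be for A^T A). The largest is λ_max ≈ 66.4028, hence ||A||_2 = sqrt(λ_max) ≈ 8.1488.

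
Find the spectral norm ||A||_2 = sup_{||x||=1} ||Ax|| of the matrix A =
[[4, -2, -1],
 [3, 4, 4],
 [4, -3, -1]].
||A||_2 ≈ 6.9239 (= sqrt(largest eigenvalue of A^T A))

||A||_2 = sigma_max(A) = sqrt(lambda_max(A^T A)). Form the symmetric matrix M = A^T A =
[[41, -8, 4],
 [-8, 29, 21],
 [4, 21, 18]].
Its characteristic polynomial (trace, sum of principal 2x2 minors, determinant of M give the coefficients) is
  p(λ) = det(λ I - M) = λ^3 - 88λ^2 + 1928λ - 361.
No integer candidate from the rational root theorem (±divisors of 361) is a root, so the roots are irrational. The cubic discriminant is Δ = 233862325 > 0, so there are three distinct real roots. p(0) = -361 and p(1) = 1480 have opposite signs, so a root lies in (0, 1); Newton's method refines it to λ ≈ 0.1889. p(39) = 302 and p(40) = -41 have opposite signs, so a root lies in (39, 40); Newton's method refines it to λ ≈ 39.8703. p(47) = -314 and p(48) = 23 have opposite signs, so a root lies in (47, 48); Newton's method refines it to λ ≈ 47.9408. Check (Vieta): the three roots sum to 88, matching tr M = 88.
So the eigenvalues of A^T A are ≈ 0.1889, 39.8703, 47.9408 (all ≥ 0, as they must be for A^T A). The largest is λ_max ≈ 47.9408, hence ||A||_2 = sqrt(λ_max) ≈ 6.9239.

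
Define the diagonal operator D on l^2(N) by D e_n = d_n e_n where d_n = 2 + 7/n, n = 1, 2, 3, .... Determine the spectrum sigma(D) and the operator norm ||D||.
sigma(D) = {2 + 7/n : n ≥ 1} ∪ {2}; ||D|| = 9

A bounded diagonal operator on l^2 with diagonal entries d_n has spectrum equal to the closure of {d_n : n ≥ 1}: every d_n is an eigenvalue (with eigenvector e_n), so {d_n} ⊂ sigma(D); the spectrum is closed, so its closure is too; and for lambda not in the closure, (D - lambda I) has bounded inverse (the diagonal entries 1/(d_n - lambda) are bounded). For our sequence d_n = 2 + 7/n, n = 1, 2, 3, ...:
  - {d_n} = {2 + 7/n : n ≥ 1}; the only limit point is 2
  - closure = {2 + 7/n : n ≥ 1} ∪ {2}
For the norm: a diagonal operator has ||D|| = sup_n |d_n|. Here d_n = 2 + 7/n is positive and decreasing, so sup_n |d_n| = d_1 = 2 + 7 = 9. So ||D|| = 9.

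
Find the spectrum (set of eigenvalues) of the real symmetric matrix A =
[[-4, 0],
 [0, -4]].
sigma(A) ≈ {-4} (-4 with multiplicity 2)

A is real symmetric, so its spectrum consists of real eigenvalues. Expanding the characteristic polynomial of the displayed matrix gives
  det(λ I - A) = p(λ) = λ^2 + (8)λ + (16).
Solving p(λ) = 0 yields eigenvalues ≈ -4, -4. (A is shown rounded to 4 decimals, so these recover the underlying integer eigenvalues to within that precision.)
Verification: the trace of A = -8 equals the sum of eigenvalues -8, and det(A) ≈ 16.0000 matches the eigenvalue product 16.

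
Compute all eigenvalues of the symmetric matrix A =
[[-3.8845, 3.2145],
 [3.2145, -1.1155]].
sigma(A) ≈ {-6, 1}

A is real symmetric, so its spectrum consists of real eigenvalues. Expanding the characteristic polynomial of the displayed matrix gives
  det(λ I - A) = p(λ) = λ^2 + (5)λ + (-6).
Solving p(λ) = 0 yields eigenvalues ≈ -6, 1. (A is shown rounded to 4 decimals, so these recover the underlying integer eigenvalues to within that precision.)
Verification: the trace of A = -5 equals the sum of eigenvalues -5, and det(A) ≈ -5.9999 matches the eigenvalue product -6.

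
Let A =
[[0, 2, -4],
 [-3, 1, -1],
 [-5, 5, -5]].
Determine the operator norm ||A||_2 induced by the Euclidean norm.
||A||_2 ≈ 9.7862 (= sqrt(largest eigenvalue of A^T A))

||A||_2 = sigma_max(A) = sqrt(lambda_max(A^T A)). Form the symmetric matrix M = A^T A =
[[34, -28, 28],
 [-28, 30, -34],
 [28, -34, 42]].
Its characteristic polynomial (trace, sum of principal 2x2 minors, determinant of M give the coefficients) is
  p(λ) = det(λ I - M) = λ^3 - 106λ^2 + 984λ - 400.
No integer candidate from the rational root theorem (±divisors of 400) is a root, so the roots are irrational. The cubic discriminant is Δ = 5909312000 > 0, so there are three distinct real roots. p(0) = -400 and p(1) = 479 have opposite signs, so a root lies in (0, 1); Newton's method refines it to λ ≈ 0.426. p(9) = 599 and p(10) = -160 have opposite signs, so a root lies in (9, 10); Newton's method refines it to λ ≈ 9.8052. p(95) = -6195 and p(96) = 1904 have opposite signs, so a root lies in (95, 96); Newton's method refines it to λ ≈ 95.7689. Check (Vieta): the three roots sum to 106, matching tr M = 106.
So the eigenvalues of A^T A are ≈ 0.426, 9.8052, 95.7689 (all ≥ 0, as they must be for A^T A). The largest is λ_max ≈ 95.7689, hence ||A||_2 = sqrt(λ_max) ≈ 9.7862.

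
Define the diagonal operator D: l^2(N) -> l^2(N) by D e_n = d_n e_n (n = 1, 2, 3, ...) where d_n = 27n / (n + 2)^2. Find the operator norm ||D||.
||D|| = 27/8 (attained at n = 2)

For D diagonal, ||D|| = sup_n |d_n|. Treat f(x) = 27x / (x + 2)^2 for real x > 0. By the quotient rule, f'(x) = 27(2 - x)/(x + 2)^3, which is positive for x < 2 and negative for x > 2. So f has a unique maximum at x = 2, and since 2 is a positive integer, the supremum over n ≥ 1 is attained at n = 2: d_2 = 27·2/(2 + 2)^2 = 27·2/16 = 27/8. Hence ||D|| = 27/8.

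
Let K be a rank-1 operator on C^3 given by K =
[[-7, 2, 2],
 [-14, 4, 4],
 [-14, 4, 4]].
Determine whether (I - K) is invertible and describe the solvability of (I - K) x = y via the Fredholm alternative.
(I - K) is singular (det(I - K) = 0, i.e. 1 ∈ sigma(K)). (I - K) x = y is solvable iff y ⊥ ker((I - K)^*) = span{(-7, 2, 2)}, i.e. iff -7y_1 + 2y_2 + 2y_3 = 0. When solvable, the solutions are x = y + c·(1, 2, 2), c arbitrary (ker(I - K) = span{(1, 2, 2)}, dimension 1).

K has rank 1, so it is an outer product K = u v^T: every row of K is a multiple of one row vector. Reading off the entries, u = (1, 2, 2) and v = (-7, 2, 2) (row i of K equals u_i·v^T). A rank-one matrix u v^T satisfies K u = u (v·u) and kills the (2)-dimensional subspace v^⊥, so its characteristic polynomial is lambda^2 (lambda - v·u) with v·u = tr K = 1. Hence the eigenvalues of I - K are 1 (multiplicity 2) and 1 - (1) = 0, so det(I - K) = 0. (Direct check: I - K =
[[8, -2, -2],
 [14, -3, -4],
 [14, -4, -3]]
has determinant 0.) So 1 is an eigenvalue of K and (I - K) is not invertible. The finite-dimensional Fredholm alternative says: either (I - K) is invertible, or ker(I - K) ≠ {0} and then range(I - K) = ker((I - K)^*)^⊥, with dim ker(I - K) = dim ker((I - K)^*). We are in the second case, so we need both kernels. Kernel of I - K: (I - K) u = u - u (v·u) = u - u = 0, so ker(I - K) = span{u} = span{(1, 2, 2)} (it is exactly 1-dimensional because rank(I - K) = 2). Kernel of the adjoint: K is real, so (I - K)^* = I - K^T = I - v u^T, and (I - v u^T) v = v - v (u·v) = 0; hence ker((I - K)^*) = span{v} = span{(-7, 2, 2)}. Therefore (I - K) x = y is solvable iff <y, v> = 0, i.e. iff -7y_1 + 2y_2 + 2y_3 = 0. When this holds, K y = u (v·y) = 0, so (I - K) y = y and x = y is a particular solution; the full solution set is the line x = y + c·u = y + c·(1, 2, 2), c ∈ C.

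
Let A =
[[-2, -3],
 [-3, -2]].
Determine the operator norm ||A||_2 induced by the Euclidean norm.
||A||_2 = 5 (= sqrt(largest eigenvalue of A^T A))

||A||_2 = sigma_max(A) = sqrt(lambda_max(A^T A)). Form the symmetric matrix M = A^T A =
[[13, 12],
 [12, 13]].
Its characteristic polynomial (trace, determinant of M give the coefficients) is
  p(λ) = det(λ I - M) = λ^2 - 26λ + 25.
For λ^2 - 26λ + 25 the discriminant is 576. It is a perfect square (24^2), so the roots are rational: λ = (26 ± 24)/2 = 25, 1.
So the eigenvalues of A^T A are ≈ 1, 25 (all ≥ 0, as they must be for A^T A). The largest is λ_max = 25, hence ||A||_2 = sqrt(λ_max) = 5.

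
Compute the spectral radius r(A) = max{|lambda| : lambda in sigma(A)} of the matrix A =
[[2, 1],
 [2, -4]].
r(A) = (2 + sqrt(44))/2 ≈ 4.3166

The eigenvalues of A are the roots of its characteristic polynomial. With M = A (coefficients from the trace and determinant):
  p(λ) = det(λ I - M) = λ^2 + 2λ - 10.
For λ^2 + 2λ - 10 the discriminant is 44. It is nonnegative but not a perfect square, so the roots are real and irrational: λ = (-2 ± sqrt(44))/2 ≈ 2.3166, -4.3166.
Thus the eigenvalues (to 4 decimals) are 2.3166 (modulus 2.3166); -4.3166 (modulus 4.3166). The spectral radius is the largest modulus: r(A) = (2 + sqrt(44))/2 ≈ 4.3166. (Cross-check: r(A) ≤ ||A||_2 ≈ 4.4721; equality holds whenever A is normal, though it can also hold for some non-normal A.)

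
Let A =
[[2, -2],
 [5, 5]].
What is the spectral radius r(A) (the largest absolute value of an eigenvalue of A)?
r(A) = sqrt(20) ≈ 4.4721

The eigenvalues of A are the roots of its characteristic polynomial. With M = A (coefficients from the trace and determinant):
  p(λ) = det(λ I - M) = λ^2 - 7λ + 20.
For λ^2 - 7λ + 20 the discriminant is -31. It is negative, so the roots are the complex-conjugate pair λ = 7/2 ± (sqrt(31)/2) i ≈ 3.5 ± 2.7839i. For a conjugate pair the product of the roots equals the constant term, so |λ|^2 = 20 and |λ| = sqrt(20) ≈ 4.4721.
Thus the eigenvalues (to 4 decimals) are 3.5 ± 2.7839i (modulus 4.4721). The spectral radius is the largest modulus: r(A) = sqrt(20) ≈ 4.4721. (Cross-check: r(A) ≤ ||A||_2 ≈ 7.0711; equality holds whenever A is normal, though it can also hold for some non-normal A.)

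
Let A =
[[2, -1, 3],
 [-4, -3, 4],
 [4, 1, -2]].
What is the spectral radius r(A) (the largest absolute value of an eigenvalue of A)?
r(A) ≈ 6.3039

The eigenvalues of A are the roots of its characteristic polynomial. With M = A (coefficients from the trace, the sum of principal 2x2 minors, and det A):
  p(λ) = det(λ I - M) = λ^3 + 3λ^2 - 24λ - 20.
No integer candidate from the rational root theorem (±divisors of 20) is a root, so the roots are irrational. The cubic discriminant is Δ = 77760 > 0, so there are three distinct real roots. p(-7) = -48 and p(-6) = 16 have opposite signs, so a root lies in (-7, -6); Newton's method refines it to λ ≈ -6.3039. p(-1) = 6 and p(0) = -20 have opposite signs, so a root lies in (-1, 0); Newton's method refines it to λ ≈ -0.7774. p(4) = -4 and p(5) = 60 have opposite signs, so a root lies in (4, 5); Newton's method refines it to λ ≈ 4.0813. Check (Vieta): the three roots sum to -3, matching tr M = -3.
Thus the eigenvalues (to 4 decimals) are -6.3039 (modulus 6.3039); -0.7774 (modulus 0.7774); 4.0813 (modulus 4.0813). The spectral radius is the largest modulus: r(A) ≈ 6.3039. (Cross-check: r(A) ≤ ||A||_2 ≈ 7.7701; equality holds whenever A is normal, though it can also hold for some non-normal A.)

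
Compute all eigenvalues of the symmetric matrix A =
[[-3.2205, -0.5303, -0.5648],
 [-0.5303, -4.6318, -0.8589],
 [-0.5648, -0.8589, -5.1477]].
sigma(A) ≈ {-6, -4, -3}

A is real symmetric, so its spectrum consists of real eigenvalues. Expanding the characteristic polynomial of the displayed matrix gives
  det(λ I - A) = p(λ) = λ^3 + (13)λ^2 + (54)λ + (72).
Solving p(λ) = 0 yields eigenvalues ≈ -6, -4, -3. (A is shown rounded to 4 decimals, so these recover the underlying integer eigenvalues to within that precision.)
Verification: the trace of A = -13 equals the sum of eigenvalues -13, and det(A) ≈ -72.0003 matches the eigenvalue product -72.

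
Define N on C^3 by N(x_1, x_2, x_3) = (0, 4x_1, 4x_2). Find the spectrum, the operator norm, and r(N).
sigma(N) = {0}; ||N|| = 4; r(N) = 0. (N is nilpotent with N^3 = 0.)

On C^3, N is a strictly lower-triangular matrix with 4 on the subdiagonal and zeros elsewhere, so its characteristic polynomial is lambda^3 and every eigenvalue is 0: sigma(N) = {0}. For the operator norm, N e_i = 4e_{i+1} for i = 1, ..., 2 and N e_3 = 0, so the singular values of N are 4 (with multiplicity 2) and 0; hence ||N|| = 4. The spectral radius r(N) = max|lambda| = 0. Note ||N|| > r(N) — characteristic of non-normal nilpotent operators. Indeed N^3 = 0.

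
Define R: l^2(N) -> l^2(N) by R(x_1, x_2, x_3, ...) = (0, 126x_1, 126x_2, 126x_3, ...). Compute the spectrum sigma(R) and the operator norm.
sigma(R) = closed disk {z in C : |z| ≤ 126}; ||R|| = 126

Note R = 126·U where U is the unit right shift (U x)_k = x_{k-1} (with x_0 := 0); so ||R|| = 126||U|| and sigma(R) = 126·sigma(U). ||R x||^2 = sum_{k≥1} |126x_k|^2 = 15876||x||^2, so ||R|| = 126 and sigma(R) ⊂ {|z| ≤ 126}. For any |lambda| < 126, the equation (R - lambda I) x = 0 forces x_1 = 0, then 126x_k = lambda x_{k+1} ⇒ x = 0, so R has no eigenvalues. But (R - lambda I) is not surjective for |lambda| < 126: solving (R - lambda I) x = e_1 would require x_n proportional to (lambda/126)^(-n), which is not in l^2. So every |lambda| < 126 lies in the residual spectrum. The boundary |lambda| = 126 is in the approximate point spectrum (the spectrum is closed). Hence sigma(R) is the closed disk of radius 126.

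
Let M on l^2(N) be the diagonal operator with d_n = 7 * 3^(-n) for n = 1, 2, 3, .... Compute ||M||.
||M|| = 7/3 (attained at n = 1)

For M diagonal, ||M|| = sup_n |d_n|. The sequence d_n = 7 * 3^(-n) is positive and strictly decreasing (ratio 3^(-1) < 1), so the supremum is d_1 = 7/3. Hence ||M|| = 7/3.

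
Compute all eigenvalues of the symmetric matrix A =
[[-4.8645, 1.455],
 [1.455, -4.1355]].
sigma(A) ≈ {-6, -3}

A is real symmetric, so its spectrum consists of real eigenvalues. Expanding the characteristic polynomial of the displayed matrix gives
  det(λ I - A) = p(λ) = λ^2 + (9)λ + (18).
Solving p(λ) = 0 yields eigenvalues ≈ -6, -3. (A is shown rounded to 4 decimals, so these recover the underlying integer eigenvalues to within that precision.)
Verification: the trace of A = -9 equals the sum of eigenvalues -9, and det(A) ≈ 18.0001 matches the eigenvalue product 18.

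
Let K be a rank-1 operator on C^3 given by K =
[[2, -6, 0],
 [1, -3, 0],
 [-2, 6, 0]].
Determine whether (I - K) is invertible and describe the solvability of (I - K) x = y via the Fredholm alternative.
(I - K) is invertible (det(I - K) = 2 ≠ 0), so for every y in C^3 the equation (I - K) x = y has a unique solution.

K has rank 1, so it is an outer product K = u v^T: every row of K is a multiple of one row vector. Reading off the entries, u = (-2, -1, 2) and v = (-1, 3, 0) (row i of K equals u_i·v^T). A rank-one matrix u v^T satisfies K u = u (v·u) and kills the (2)-dimensional subspace v^⊥, so its characteristic polynomial is lambda^2 (lambda - v·u) with v·u = tr K = -1. Hence the eigenvalues of I - K are 1 (multiplicity 2) and 1 - (-1) = 2, so det(I - K) = 2. (Direct check: I - K =
[[-1, 6, 0],
 [-1, 4, 0],
 [2, -6, 1]]
has determinant 2.) The finite-dimensional Fredholm alternative says: either (I - K) is invertible, or ker(I - K) ≠ {0} and then range(I - K) = ker((I - K)^*)^⊥, with dim ker(I - K) = dim ker((I - K)^*). Since det(I - K) ≠ 0, 1 is not an eigenvalue of K and ker(I - K) = {0}, so we are in the first case: for every y there is a unique x = (I - K)^(-1) y. Explicitly, by the Sherman–Morrison formula, (I - u v^T)^(-1) = I + u v^T/(1 - v·u), i.e. (I - K)^(-1) = I + K/(2).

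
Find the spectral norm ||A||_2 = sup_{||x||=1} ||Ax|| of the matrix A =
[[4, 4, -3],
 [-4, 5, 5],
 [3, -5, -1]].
||A||_2 ≈ 9.7967 (= sqrt(largest eigenvalue of A^T A))

||A||_2 = sigma_max(A) = sqrt(lambda_max(A^T A)). Form the symmetric matrix M = A^T A =
[[41, -19, -35],
 [-19, 66, 18],
 [-35, 18, 35]].
Its characteristic polynomial (trace, sum of principal 2x2 minors, determinant of M give the coefficients) is
  p(λ) = det(λ I - M) = λ^3 - 142λ^2 + 4541λ - 11881.
No integer candidate from the rational root theorem (±divisors of 11881) is a root, so the roots are irrational. The cubic discriminant is Δ = 39255536017 > 0, so there are three distinct real roots. p(2) = -3359 and p(3) = 491 have opposite signs, so a root lies in (2, 3); Newton's method refines it to λ ≈ 2.8685. p(43) = 331 and p(44) = -1805 have opposite signs, so a root lies in (43, 44); Newton's method refines it to λ ≈ 43.1557. p(95) = -4661 and p(96) = 119 have opposite signs, so a root lies in (95, 96); Newton's method refines it to λ ≈ 95.9758. Check (Vieta): the three roots sum to 142, matching tr M = 142.
So the eigenvalues of A^T A are ≈ 2.8685, 43.1557, 95.9758 (all ≥ 0, as they must be for A^T A). The largest is λ_max ≈ 95.9758, hence ||A||_2 = sqrt(λ_max) ≈ 9.7967.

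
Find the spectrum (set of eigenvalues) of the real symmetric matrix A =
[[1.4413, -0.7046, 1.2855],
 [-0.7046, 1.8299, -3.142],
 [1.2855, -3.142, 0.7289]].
sigma(A) ≈ {-2, 1, 5}

A is real symmetric, so its spectrum consists of real eigenvalues. Expanding the characteristic polynomial of the displayed matrix gives
  det(λ I - A) = p(λ) = λ^3 + (-4)λ^2 + (-7)λ + (10).
Solving p(λ) = 0 yields eigenvalues ≈ -2, 1, 5. (A is shown rounded to 4 decimals, so these recover the underlying integer eigenvalues to within that precision.)
Verification: the trace of A = 4 equals the sum of eigenvalues 4, and det(A) ≈ -10.0003 matches the eigenvalue product -10.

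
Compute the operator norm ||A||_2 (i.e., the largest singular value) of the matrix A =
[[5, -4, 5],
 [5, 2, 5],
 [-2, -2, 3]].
||A||_2 ≈ 10.1834 (= sqrt(largest eigenvalue of A^T A))

||A||_2 = sigma_max(A) = sqrt(lambda_max(A^T A)). Form the symmetric matrix M = A^T A =
[[54, -6, 44],
 [-6, 24, -16],
 [44, -16, 59]].
Its characteristic polynomial (trace, sum of principal 2x2 minors, determinant of M give the coefficients) is
  p(λ) = det(λ I - M) = λ^3 - 137λ^2 + 3670λ - 22500.
No integer candidate from the rational root theorem (±divisors of 22500) is a root, so the roots are irrational. The cubic discriminant is Δ = 13613762100 > 0, so there are three distinct real roots. p(8) = -1396 and p(9) = 162 have opposite signs, so a root lies in (8, 9); Newton's method refines it to λ ≈ 8.889. p(24) = 492 and p(25) = -750 have opposite signs, so a root lies in (24, 25); Newton's method refines it to λ ≈ 24.4085. p(103) = -5196 and p(104) = 2252 have opposite signs, so a root lies in (103, 104); Newton's method refines it to λ ≈ 103.7025. Check (Vieta): the three roots sum to 137, matching tr M = 137.
So the eigenvalues of A^T A are ≈ 8.889, 24.4085, 103.7025 (all ≥ 0, as they must be for A^T A). The largest is λ_max ≈ 103.7025, hence ||A||_2 = sqrt(λ_max) ≈ 10.1834.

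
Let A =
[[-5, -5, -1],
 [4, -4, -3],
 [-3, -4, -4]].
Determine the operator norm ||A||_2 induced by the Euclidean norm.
||A||_2 ≈ 9.4258 (= sqrt(largest eigenvalue of A^T A))

||A||_2 = sigma_max(A) = sqrt(lambda_max(A^T A)). Form the symmetric matrix M = A^T A =
[[50, 21, 5],
 [21, 57, 33],
 [5, 33, 26]].
Its characteristic polynomial (trace, sum of principal 2x2 minors, determinant of M give the coefficients) is
  p(λ) = det(λ I - M) = λ^3 - 133λ^2 + 4077λ - 13689.
No integer candidate from the rational root theorem (±divisors of 13689) is a root, so the roots are irrational. The cubic discriminant is Δ = 22683663792 > 0, so there are three distinct real roots. p(3) = -2628 and p(4) = 555 have opposite signs, so a root lies in (3, 4); Newton's method refines it to λ ≈ 3.82. p(40) = 591 and p(41) = -1184 have opposite signs, so a root lies in (40, 41); Newton's method refines it to λ ≈ 40.3344. p(88) = -3393 and p(89) = 640 have opposite signs, so a root lies in (88, 89); Newton's method refines it to λ ≈ 88.8456. Check (Vieta): the three roots sum to 133, matching tr M = 133.
So the eigenvalues of A^T A are ≈ 3.82, 40.3344, 88.8456 (all ≥ 0, as they must be for A^T A). The largest is λ_max ≈ 88.8456, hence ||A||_2 = sqrt(λ_max) ≈ 9.4258.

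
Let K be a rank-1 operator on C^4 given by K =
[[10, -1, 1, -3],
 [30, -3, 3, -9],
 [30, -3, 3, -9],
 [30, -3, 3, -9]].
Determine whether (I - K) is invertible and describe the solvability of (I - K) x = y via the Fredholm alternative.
(I - K) is singular (det(I - K) = 0, i.e. 1 ∈ sigma(K)). (I - K) x = y is solvable iff y ⊥ ker((I - K)^*) = span{(10, -1, 1, -3)}, i.e. iff 10y_1 - y_2 + y_3 - 3y_4 = 0. When solvable, the solutions are x = y + c·(1, 3, 3, 3), c arbitrary (ker(I - K) = span{(1, 3, 3, 3)}, dimension 1).

K has rank 1, so it is an outer product K = u v^T: every row of K is a multiple of one row vector. Reading off the entries, u = (1, 3, 3, 3) and v = (10, -1, 1, -3) (row i of K equals u_i·v^T). A rank-one matrix u v^T satisfies K u = u (v·u) and kills the (3)-dimensional subspace v^⊥, so its characteristic polynomial is lambda^3 (lambda - v·u) with v·u = tr K = 1. Hence the eigenvalues of I - K are 1 (multiplicity 3) and 1 - (1) = 0, so det(I - K) = 0. (Direct check: I - K =
[[-9, 1, -1, 3],
 [-30, 4, -3, 9],
 [-30, 3, -2, 9],
 [-30, 3, -3, 10]]
has determinant 0.) So 1 is an eigenvalue of K and (I - K) is not invertible. The finite-dimensional Fredholm alternative says: either (I - K) is invertible, or ker(I - K) ≠ {0} and then range(I - K) = ker((I - K)^*)^⊥, with dim ker(I - K) = dim ker((I - K)^*). We are in the second case, so we need both kernels. Kernel of I - K: (I - K) u = u - u (v·u) = u - u = 0, so ker(I - K) = span{u} = span{(1, 3, 3, 3)} (it is exactly 1-dimensional because rank(I - K) = 3). Kernel of the adjoint: K is real, so (I - K)^* = I - K^T = I - v u^T, and (I - v u^T) v = v - v (u·v) = 0; hence ker((I - K)^*) = span{v} = span{(10, -1, 1, -3)}. Therefore (I - K) x = y is solvable iff <y, v> = 0, i.e. iff 10y_1 - y_2 + y_3 - 3y_4 = 0. When this holds, K y = u (v·y) = 0, so (I - K) y = y and x = y is a particular solution; the full solution set is the line x = y + c·u = y + c·(1, 3, 3, 3), c ∈ C.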